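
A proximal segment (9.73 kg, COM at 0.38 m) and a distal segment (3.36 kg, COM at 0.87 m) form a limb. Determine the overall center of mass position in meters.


COM = (m1*x1 + m2*x2) / (m1 + m2)
COM = (9.73*0.38 + 3.36*0.87) / (9.73 + 3.36)
Numerator = 6.6206
Denominator = 13.0900
COM = 0.5058


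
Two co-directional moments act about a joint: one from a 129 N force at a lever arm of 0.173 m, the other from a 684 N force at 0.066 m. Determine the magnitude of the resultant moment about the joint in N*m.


M = F1 * d1 + F2 * d2
M = 129 * 0.173 + 684 * 0.066
M = 22.3170 + 45.1440
M = 67.4610


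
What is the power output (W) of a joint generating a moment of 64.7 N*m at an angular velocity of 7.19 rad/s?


P = M * omega
P = 64.7 * 7.19
P = 465.1930


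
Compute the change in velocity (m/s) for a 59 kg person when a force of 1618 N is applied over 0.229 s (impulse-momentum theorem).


J = F * dt = 1618 * 0.229 = 370.5220 N*s
delta_v = J / m
delta_v = 370.5220 / 59
delta_v = 6.2800


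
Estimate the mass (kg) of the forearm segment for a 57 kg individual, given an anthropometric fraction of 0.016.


m_segment = body_mass * fraction
m_segment = 57 * 0.016
m_segment = 0.9120


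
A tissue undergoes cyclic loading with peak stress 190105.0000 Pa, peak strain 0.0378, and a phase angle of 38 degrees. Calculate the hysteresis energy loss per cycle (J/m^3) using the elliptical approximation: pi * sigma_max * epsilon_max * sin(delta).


E_loss = pi * sigma_max * epsilon_max * sin(delta)
delta = 38 deg = 0.6632 rad
sin(delta) = 0.6157
E_loss = pi * 190105.0000 * 0.0378 * 0.6157
E_loss = 13898.7963


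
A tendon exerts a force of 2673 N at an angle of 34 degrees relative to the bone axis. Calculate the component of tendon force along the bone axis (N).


F_eff = F_tendon * cos(theta)
theta = 34 deg = 0.5934 rad
cos(theta) = 0.8290
F_eff = 2673 * 0.8290
F_eff = 2216.0174


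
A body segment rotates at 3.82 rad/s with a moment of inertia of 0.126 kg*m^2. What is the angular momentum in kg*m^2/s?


L = I * omega
L = 0.126 * 3.82
L = 0.4813


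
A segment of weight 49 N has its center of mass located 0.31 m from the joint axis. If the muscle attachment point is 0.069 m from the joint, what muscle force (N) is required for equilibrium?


F_muscle = W * d_load / d_muscle
F_muscle = 49 * 0.31 / 0.069
Numerator = 15.1900
F_muscle = 220.1449


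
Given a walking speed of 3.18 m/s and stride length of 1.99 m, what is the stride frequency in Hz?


f = v / stride_length
f = 3.18 / 1.99
f = 1.5980


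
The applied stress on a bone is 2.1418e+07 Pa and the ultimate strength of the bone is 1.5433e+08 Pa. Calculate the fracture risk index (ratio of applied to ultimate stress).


FRI = applied / ultimate
FRI = 2.1418e+07 / 1.5433e+08
FRI = 0.1388


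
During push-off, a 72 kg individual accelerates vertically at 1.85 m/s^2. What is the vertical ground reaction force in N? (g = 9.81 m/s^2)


GRF = m * (g + a)
GRF = 72 * (9.81 + 1.85)
GRF = 72 * 11.6600
GRF = 839.5200


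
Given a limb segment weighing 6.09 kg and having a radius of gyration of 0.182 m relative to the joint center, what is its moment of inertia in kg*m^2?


I = m * k^2
I = 6.09 * 0.182^2
k^2 = 0.0331
I = 0.2017


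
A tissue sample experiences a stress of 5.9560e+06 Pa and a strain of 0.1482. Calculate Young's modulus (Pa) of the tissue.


E = stress / strain
E = 5.9560e+06 / 0.1482
E = 4.0189e+07


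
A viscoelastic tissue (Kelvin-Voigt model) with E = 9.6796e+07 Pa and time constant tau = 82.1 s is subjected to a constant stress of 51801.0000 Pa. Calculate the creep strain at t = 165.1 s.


epsilon(t) = (sigma/E) * (1 - exp(-t/tau))
sigma/E = 51801.0000 / 9.6796e+07 = 5.3516e-04
exp(-t/tau) = exp(-165.1 / 82.1) = 0.1339
epsilon = 5.3516e-04 * (1 - 0.1339)
epsilon = 4.6352e-04


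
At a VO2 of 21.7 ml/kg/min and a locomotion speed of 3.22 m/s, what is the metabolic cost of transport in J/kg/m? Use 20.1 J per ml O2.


Power per kg = VO2 * 20.1 / 60
Power per kg = 21.7 * 20.1 / 60 = 7.2695 W/kg
Cost = power_per_kg / speed
Cost = 7.2695 / 3.22
Cost = 2.2576


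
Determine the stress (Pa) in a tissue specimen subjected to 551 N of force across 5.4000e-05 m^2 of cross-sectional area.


stress = F / A
stress = 551 / 5.4000e-05
stress = 1.0204e+07


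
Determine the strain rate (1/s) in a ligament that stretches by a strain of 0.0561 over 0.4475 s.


strain_rate = delta_strain / delta_t
strain_rate = 0.0561 / 0.4475
strain_rate = 0.1254


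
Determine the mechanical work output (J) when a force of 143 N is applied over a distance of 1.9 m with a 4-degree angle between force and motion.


W = F * d * cos(theta)
theta = 4 deg = 0.0698 rad
cos(theta) = 0.9976
W = 143 * 1.9 * 0.9976
W = 271.0382


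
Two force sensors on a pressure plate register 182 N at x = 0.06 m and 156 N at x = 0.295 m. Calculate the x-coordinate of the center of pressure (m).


COP_x = (F1*x1 + F2*x2) / (F1 + F2)
COP_x = (182*0.06 + 156*0.295) / (182 + 156)
Numerator = 56.9400
Denominator = 338
COP_x = 0.1685


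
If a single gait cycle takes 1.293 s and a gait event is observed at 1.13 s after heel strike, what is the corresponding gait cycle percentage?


pct = (event_time / cycle_time) * 100
pct = (1.13 / 1.293) * 100
ratio = 0.8739
pct = 87.3937


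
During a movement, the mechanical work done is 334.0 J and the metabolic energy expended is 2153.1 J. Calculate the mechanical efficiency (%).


eta = (W_mech / E_meta) * 100
eta = (334.0 / 2153.1) * 100
ratio = 0.1551
eta = 15.5125


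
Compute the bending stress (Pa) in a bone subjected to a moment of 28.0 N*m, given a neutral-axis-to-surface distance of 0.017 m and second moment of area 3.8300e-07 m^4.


sigma = M * c / I
sigma = 28.0 * 0.017 / 3.8300e-07
M * c = 0.4760
sigma = 1.2428e+06


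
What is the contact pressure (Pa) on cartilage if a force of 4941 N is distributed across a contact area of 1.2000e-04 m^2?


P = F / A
P = 4941 / 1.2000e-04
P = 4.1175e+07


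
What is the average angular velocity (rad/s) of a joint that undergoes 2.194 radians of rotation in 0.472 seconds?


omega = delta_theta / delta_t
omega = 2.194 / 0.472
omega = 4.6483


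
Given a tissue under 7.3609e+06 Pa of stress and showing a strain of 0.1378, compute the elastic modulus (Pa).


E = stress / strain
E = 7.3609e+06 / 0.1378
E = 5.3417e+07


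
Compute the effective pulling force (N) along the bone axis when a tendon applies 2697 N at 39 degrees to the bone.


F_eff = F_tendon * cos(theta)
theta = 39 deg = 0.6807 rad
cos(theta) = 0.7771
F_eff = 2697 * 0.7771
F_eff = 2095.9627


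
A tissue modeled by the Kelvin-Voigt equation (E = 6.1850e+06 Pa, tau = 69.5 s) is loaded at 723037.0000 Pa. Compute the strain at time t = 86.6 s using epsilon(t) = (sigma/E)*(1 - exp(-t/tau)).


epsilon(t) = (sigma/E) * (1 - exp(-t/tau))
sigma/E = 723037.0000 / 6.1850e+06 = 0.1169
exp(-t/tau) = exp(-86.6 / 69.5) = 0.2876
epsilon = 0.1169 * (1 - 0.2876)
epsilon = 0.0833


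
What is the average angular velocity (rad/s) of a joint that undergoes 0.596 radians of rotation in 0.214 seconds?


omega = delta_theta / delta_t
omega = 0.596 / 0.214
omega = 2.7850


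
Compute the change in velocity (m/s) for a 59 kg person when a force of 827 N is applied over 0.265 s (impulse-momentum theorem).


J = F * dt = 827 * 0.265 = 219.1550 N*s
delta_v = J / m
delta_v = 219.1550 / 59
delta_v = 3.7145


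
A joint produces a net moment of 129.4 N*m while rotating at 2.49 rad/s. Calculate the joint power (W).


P = M * omega
P = 129.4 * 2.49
P = 322.2060


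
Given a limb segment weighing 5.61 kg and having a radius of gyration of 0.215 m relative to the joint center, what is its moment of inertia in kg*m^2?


I = m * k^2
I = 5.61 * 0.215^2
k^2 = 0.0462
I = 0.2593


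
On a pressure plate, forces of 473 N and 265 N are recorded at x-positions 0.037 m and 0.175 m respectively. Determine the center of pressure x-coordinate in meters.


COP_x = (F1*x1 + F2*x2) / (F1 + F2)
COP_x = (473*0.037 + 265*0.175) / (473 + 265)
Numerator = 63.8760
Denominator = 738
COP_x = 0.0866


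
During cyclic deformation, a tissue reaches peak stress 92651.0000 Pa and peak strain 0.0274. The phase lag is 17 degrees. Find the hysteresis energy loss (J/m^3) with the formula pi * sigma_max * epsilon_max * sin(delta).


E_loss = pi * sigma_max * epsilon_max * sin(delta)
delta = 17 deg = 0.2967 rad
sin(delta) = 0.2924
E_loss = pi * 92651.0000 * 0.0274 * 0.2924
E_loss = 2331.7709


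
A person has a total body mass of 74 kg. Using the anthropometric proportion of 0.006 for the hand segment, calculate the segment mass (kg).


m_segment = body_mass * fraction
m_segment = 74 * 0.006
m_segment = 0.4440


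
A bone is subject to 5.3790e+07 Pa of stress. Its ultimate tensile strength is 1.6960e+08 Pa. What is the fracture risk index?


FRI = applied / ultimate
FRI = 5.3790e+07 / 1.6960e+08
FRI = 0.3172


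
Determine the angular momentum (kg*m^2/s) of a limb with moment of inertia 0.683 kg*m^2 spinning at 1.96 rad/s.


L = I * omega
L = 0.683 * 1.96
L = 1.3387


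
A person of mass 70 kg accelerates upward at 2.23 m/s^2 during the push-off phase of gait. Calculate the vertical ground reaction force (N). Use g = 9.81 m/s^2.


GRF = m * (g + a)
GRF = 70 * (9.81 + 2.23)
GRF = 70 * 12.0400
GRF = 842.8000


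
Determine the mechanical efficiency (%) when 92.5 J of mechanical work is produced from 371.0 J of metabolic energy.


eta = (W_mech / E_meta) * 100
eta = (92.5 / 371.0) * 100
ratio = 0.2493
eta = 24.9326


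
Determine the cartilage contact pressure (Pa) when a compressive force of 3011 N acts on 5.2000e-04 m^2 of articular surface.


P = F / A
P = 3011 / 5.2000e-04
P = 5.7904e+06


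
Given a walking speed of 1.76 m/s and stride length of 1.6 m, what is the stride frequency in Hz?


f = v / stride_length
f = 1.76 / 1.6
f = 1.1000


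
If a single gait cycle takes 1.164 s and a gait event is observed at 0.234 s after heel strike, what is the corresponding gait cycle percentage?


pct = (event_time / cycle_time) * 100
pct = (0.234 / 1.164) * 100
ratio = 0.2010
pct = 20.1031


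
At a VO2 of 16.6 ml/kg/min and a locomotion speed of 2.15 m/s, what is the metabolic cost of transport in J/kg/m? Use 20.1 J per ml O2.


Power per kg = VO2 * 20.1 / 60
Power per kg = 16.6 * 20.1 / 60 = 5.5610 W/kg
Cost = power_per_kg / speed
Cost = 5.5610 / 2.15
Cost = 2.5865


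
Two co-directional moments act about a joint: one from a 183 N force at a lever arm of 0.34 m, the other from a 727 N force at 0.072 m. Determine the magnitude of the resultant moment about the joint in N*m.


M = F1 * d1 + F2 * d2
M = 183 * 0.34 + 727 * 0.072
M = 62.2200 + 52.3440
M = 114.5640


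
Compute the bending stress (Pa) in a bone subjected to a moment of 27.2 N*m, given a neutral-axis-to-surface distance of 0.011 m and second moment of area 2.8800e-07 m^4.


sigma = M * c / I
sigma = 27.2 * 0.011 / 2.8800e-07
M * c = 0.2992
sigma = 1.0389e+06


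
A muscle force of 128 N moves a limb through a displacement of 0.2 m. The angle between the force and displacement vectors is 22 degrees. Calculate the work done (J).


W = F * d * cos(theta)
theta = 22 deg = 0.3840 rad
cos(theta) = 0.9272
W = 128 * 0.2 * 0.9272
W = 23.7359


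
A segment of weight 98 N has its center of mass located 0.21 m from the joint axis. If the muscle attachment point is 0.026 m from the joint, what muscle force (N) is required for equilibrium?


F_muscle = W * d_load / d_muscle
F_muscle = 98 * 0.21 / 0.026
Numerator = 20.5800
F_muscle = 791.5385


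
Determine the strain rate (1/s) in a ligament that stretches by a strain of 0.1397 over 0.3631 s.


strain_rate = delta_strain / delta_t
strain_rate = 0.1397 / 0.3631
strain_rate = 0.3847


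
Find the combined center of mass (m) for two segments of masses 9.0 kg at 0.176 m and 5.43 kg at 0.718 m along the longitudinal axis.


COM = (m1*x1 + m2*x2) / (m1 + m2)
COM = (9.0*0.176 + 5.43*0.718) / (9.0 + 5.43)
Numerator = 5.4827
Denominator = 14.4300
COM = 0.3800


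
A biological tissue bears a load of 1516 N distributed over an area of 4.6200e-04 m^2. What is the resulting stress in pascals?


stress = F / A
stress = 1516 / 4.6200e-04
stress = 3.2814e+06


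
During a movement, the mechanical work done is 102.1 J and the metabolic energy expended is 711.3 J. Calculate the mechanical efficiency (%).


eta = (W_mech / E_meta) * 100
eta = (102.1 / 711.3) * 100
ratio = 0.1435
eta = 14.3540


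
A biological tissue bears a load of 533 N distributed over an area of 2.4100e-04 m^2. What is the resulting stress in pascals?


stress = F / A
stress = 533 / 2.4100e-04
stress = 2.2116e+06


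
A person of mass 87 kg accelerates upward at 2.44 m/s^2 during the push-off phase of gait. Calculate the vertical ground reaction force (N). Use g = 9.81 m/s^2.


GRF = m * (g + a)
GRF = 87 * (9.81 + 2.44)
GRF = 87 * 12.2500
GRF = 1065.7500


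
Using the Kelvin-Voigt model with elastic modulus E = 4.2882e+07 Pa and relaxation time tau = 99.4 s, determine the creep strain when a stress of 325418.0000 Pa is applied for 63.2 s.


epsilon(t) = (sigma/E) * (1 - exp(-t/tau))
sigma/E = 325418.0000 / 4.2882e+07 = 0.0076
exp(-t/tau) = exp(-63.2 / 99.4) = 0.5295
epsilon = 0.0076 * (1 - 0.5295)
epsilon = 0.0036


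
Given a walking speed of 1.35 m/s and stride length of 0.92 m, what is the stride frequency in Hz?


f = v / stride_length
f = 1.35 / 0.92
f = 1.4674


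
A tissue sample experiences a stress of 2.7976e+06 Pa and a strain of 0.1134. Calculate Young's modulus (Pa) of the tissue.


E = stress / strain
E = 2.7976e+06 / 0.1134
E = 2.4670e+07


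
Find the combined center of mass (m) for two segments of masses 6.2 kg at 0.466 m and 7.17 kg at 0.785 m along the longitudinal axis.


COM = (m1*x1 + m2*x2) / (m1 + m2)
COM = (6.2*0.466 + 7.17*0.785) / (6.2 + 7.17)
Numerator = 8.5176
Denominator = 13.3700
COM = 0.6371


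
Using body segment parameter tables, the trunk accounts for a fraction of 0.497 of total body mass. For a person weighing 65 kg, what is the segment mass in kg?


m_segment = body_mass * fraction
m_segment = 65 * 0.497
m_segment = 32.3050


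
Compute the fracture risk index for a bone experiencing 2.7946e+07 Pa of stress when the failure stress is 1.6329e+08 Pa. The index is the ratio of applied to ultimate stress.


FRI = applied / ultimate
FRI = 2.7946e+07 / 1.6329e+08
FRI = 0.1711


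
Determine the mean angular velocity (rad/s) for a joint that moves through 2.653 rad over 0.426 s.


omega = delta_theta / delta_t
omega = 2.653 / 0.426
omega = 6.2277


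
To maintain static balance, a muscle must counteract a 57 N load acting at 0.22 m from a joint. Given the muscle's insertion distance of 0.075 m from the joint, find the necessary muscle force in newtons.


F_muscle = W * d_load / d_muscle
F_muscle = 57 * 0.22 / 0.075
Numerator = 12.5400
F_muscle = 167.2000


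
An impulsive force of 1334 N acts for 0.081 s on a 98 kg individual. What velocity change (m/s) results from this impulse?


J = F * dt = 1334 * 0.081 = 108.0540 N*s
delta_v = J / m
delta_v = 108.0540 / 98
delta_v = 1.1026


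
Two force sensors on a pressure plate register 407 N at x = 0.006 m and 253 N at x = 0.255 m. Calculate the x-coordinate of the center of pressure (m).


COP_x = (F1*x1 + F2*x2) / (F1 + F2)
COP_x = (407*0.006 + 253*0.255) / (407 + 253)
Numerator = 66.9570
Denominator = 660
COP_x = 0.1014


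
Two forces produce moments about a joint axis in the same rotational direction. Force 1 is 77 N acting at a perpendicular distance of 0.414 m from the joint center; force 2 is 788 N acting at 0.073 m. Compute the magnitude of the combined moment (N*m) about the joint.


M = F1 * d1 + F2 * d2
M = 77 * 0.414 + 788 * 0.073
M = 31.8780 + 57.5240
M = 89.4020


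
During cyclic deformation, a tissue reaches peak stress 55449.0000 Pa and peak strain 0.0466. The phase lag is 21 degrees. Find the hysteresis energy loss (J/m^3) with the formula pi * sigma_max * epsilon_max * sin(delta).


E_loss = pi * sigma_max * epsilon_max * sin(delta)
delta = 21 deg = 0.3665 rad
sin(delta) = 0.3584
E_loss = pi * 55449.0000 * 0.0466 * 0.3584
E_loss = 2909.1001


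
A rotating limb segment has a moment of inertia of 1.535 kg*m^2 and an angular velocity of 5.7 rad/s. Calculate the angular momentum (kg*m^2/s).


L = I * omega
L = 1.535 * 5.7
L = 8.7495


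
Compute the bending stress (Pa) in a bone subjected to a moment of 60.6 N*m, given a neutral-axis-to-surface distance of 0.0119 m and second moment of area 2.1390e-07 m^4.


sigma = M * c / I
sigma = 60.6 * 0.0119 / 2.1390e-07
M * c = 0.7211
sigma = 3.3714e+06


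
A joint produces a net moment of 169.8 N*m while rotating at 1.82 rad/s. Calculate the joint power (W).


P = M * omega
P = 169.8 * 1.82
P = 309.0360


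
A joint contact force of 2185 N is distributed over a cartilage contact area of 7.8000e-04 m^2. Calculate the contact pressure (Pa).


P = F / A
P = 2185 / 7.8000e-04
P = 2.8013e+06


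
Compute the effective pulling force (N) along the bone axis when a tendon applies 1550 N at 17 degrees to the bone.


F_eff = F_tendon * cos(theta)
theta = 17 deg = 0.2967 rad
cos(theta) = 0.9563
F_eff = 1550 * 0.9563
F_eff = 1482.2724


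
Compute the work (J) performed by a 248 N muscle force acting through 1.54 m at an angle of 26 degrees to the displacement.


W = F * d * cos(theta)
theta = 26 deg = 0.4538 rad
cos(theta) = 0.8988
W = 248 * 1.54 * 0.8988
W = 343.2674


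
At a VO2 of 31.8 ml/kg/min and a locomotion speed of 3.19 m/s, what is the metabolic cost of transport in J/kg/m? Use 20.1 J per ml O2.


Power per kg = VO2 * 20.1 / 60
Power per kg = 31.8 * 20.1 / 60 = 10.6530 W/kg
Cost = power_per_kg / speed
Cost = 10.6530 / 3.19
Cost = 3.3395


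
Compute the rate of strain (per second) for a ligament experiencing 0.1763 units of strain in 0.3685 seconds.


strain_rate = delta_strain / delta_t
strain_rate = 0.1763 / 0.3685
strain_rate = 0.4784


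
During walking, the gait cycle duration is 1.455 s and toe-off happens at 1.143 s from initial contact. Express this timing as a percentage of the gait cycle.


pct = (event_time / cycle_time) * 100
pct = (1.143 / 1.455) * 100
ratio = 0.7856
pct = 78.5567


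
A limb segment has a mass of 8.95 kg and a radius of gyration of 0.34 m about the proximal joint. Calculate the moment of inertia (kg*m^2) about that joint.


I = m * k^2
I = 8.95 * 0.34^2
k^2 = 0.1156
I = 1.0346


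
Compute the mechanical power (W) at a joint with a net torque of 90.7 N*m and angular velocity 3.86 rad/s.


P = M * omega
P = 90.7 * 3.86
P = 350.1020


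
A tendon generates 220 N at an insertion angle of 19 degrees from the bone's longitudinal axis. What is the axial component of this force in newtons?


F_eff = F_tendon * cos(theta)
theta = 19 deg = 0.3316 rad
cos(theta) = 0.9455
F_eff = 220 * 0.9455
F_eff = 208.0141


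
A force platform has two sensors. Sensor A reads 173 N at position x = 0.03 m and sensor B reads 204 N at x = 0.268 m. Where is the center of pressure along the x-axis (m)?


COP_x = (F1*x1 + F2*x2) / (F1 + F2)
COP_x = (173*0.03 + 204*0.268) / (173 + 204)
Numerator = 59.8620
Denominator = 377
COP_x = 0.1588


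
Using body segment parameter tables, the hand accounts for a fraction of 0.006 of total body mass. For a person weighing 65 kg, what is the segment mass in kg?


m_segment = body_mass * fraction
m_segment = 65 * 0.006
m_segment = 0.3900


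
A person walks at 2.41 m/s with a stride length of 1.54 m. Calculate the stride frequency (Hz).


f = v / stride_length
f = 2.41 / 1.54
f = 1.5649


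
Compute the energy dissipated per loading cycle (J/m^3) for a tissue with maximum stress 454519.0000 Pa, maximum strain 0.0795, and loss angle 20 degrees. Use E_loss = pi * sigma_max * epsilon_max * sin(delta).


E_loss = pi * sigma_max * epsilon_max * sin(delta)
delta = 20 deg = 0.3491 rad
sin(delta) = 0.3420
E_loss = pi * 454519.0000 * 0.0795 * 0.3420
E_loss = 38825.8282


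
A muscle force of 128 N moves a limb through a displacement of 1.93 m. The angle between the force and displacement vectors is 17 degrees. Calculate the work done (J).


W = F * d * cos(theta)
theta = 17 deg = 0.2967 rad
cos(theta) = 0.9563
W = 128 * 1.93 * 0.9563
W = 236.2455


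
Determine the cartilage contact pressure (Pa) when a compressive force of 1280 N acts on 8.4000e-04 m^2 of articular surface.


P = F / A
P = 1280 / 8.4000e-04
P = 1.5238e+06


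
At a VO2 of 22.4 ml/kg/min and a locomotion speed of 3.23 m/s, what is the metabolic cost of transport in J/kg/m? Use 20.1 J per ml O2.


Power per kg = VO2 * 20.1 / 60
Power per kg = 22.4 * 20.1 / 60 = 7.5040 W/kg
Cost = power_per_kg / speed
Cost = 7.5040 / 3.23
Cost = 2.3232


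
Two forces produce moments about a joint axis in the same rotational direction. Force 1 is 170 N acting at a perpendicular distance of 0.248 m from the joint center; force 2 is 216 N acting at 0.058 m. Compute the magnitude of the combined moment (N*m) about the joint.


M = F1 * d1 + F2 * d2
M = 170 * 0.248 + 216 * 0.058
M = 42.1600 + 12.5280
M = 54.6880


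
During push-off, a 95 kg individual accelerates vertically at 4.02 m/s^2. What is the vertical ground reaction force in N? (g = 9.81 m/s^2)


GRF = m * (g + a)
GRF = 95 * (9.81 + 4.02)
GRF = 95 * 13.8300
GRF = 1313.8500


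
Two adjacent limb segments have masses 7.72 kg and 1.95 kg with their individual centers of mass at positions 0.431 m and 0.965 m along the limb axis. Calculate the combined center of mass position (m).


COM = (m1*x1 + m2*x2) / (m1 + m2)
COM = (7.72*0.431 + 1.95*0.965) / (7.72 + 1.95)
Numerator = 5.2091
Denominator = 9.6700
COM = 0.5387


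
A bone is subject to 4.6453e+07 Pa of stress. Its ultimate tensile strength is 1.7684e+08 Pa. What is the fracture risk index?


FRI = applied / ultimate
FRI = 4.6453e+07 / 1.7684e+08
FRI = 0.2627


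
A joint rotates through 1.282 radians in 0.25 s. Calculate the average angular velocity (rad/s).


omega = delta_theta / delta_t
omega = 1.282 / 0.25
omega = 5.1280


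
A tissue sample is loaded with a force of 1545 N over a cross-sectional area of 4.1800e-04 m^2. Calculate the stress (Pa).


stress = F / A
stress = 1545 / 4.1800e-04
stress = 3.6962e+06


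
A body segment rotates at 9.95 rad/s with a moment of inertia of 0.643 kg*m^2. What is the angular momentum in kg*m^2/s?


L = I * omega
L = 0.643 * 9.95
L = 6.3979


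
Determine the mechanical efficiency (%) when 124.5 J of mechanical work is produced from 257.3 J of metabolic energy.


eta = (W_mech / E_meta) * 100
eta = (124.5 / 257.3) * 100
ratio = 0.4839
eta = 48.3871


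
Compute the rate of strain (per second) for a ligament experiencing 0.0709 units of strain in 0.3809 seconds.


strain_rate = delta_strain / delta_t
strain_rate = 0.0709 / 0.3809
strain_rate = 0.1861


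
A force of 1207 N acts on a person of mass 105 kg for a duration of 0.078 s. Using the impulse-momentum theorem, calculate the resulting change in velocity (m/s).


J = F * dt = 1207 * 0.078 = 94.1460 N*s
delta_v = J / m
delta_v = 94.1460 / 105
delta_v = 0.8966


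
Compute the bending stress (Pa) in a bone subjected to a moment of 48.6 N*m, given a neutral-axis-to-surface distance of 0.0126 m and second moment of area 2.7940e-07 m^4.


sigma = M * c / I
sigma = 48.6 * 0.0126 / 2.7940e-07
M * c = 0.6124
sigma = 2.1917e+06


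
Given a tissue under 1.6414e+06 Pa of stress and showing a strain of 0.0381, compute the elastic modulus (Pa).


E = stress / strain
E = 1.6414e+06 / 0.0381
E = 4.3081e+07


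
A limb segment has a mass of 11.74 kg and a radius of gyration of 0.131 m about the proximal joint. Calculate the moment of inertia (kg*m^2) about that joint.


I = m * k^2
I = 11.74 * 0.131^2
k^2 = 0.0172
I = 0.2015


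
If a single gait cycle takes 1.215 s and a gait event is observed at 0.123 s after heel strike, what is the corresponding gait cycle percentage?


pct = (event_time / cycle_time) * 100
pct = (0.123 / 1.215) * 100
ratio = 0.1012
pct = 10.1235


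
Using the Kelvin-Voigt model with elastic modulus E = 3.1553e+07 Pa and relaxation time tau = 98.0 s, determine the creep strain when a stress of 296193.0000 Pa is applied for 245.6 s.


epsilon(t) = (sigma/E) * (1 - exp(-t/tau))
sigma/E = 296193.0000 / 3.1553e+07 = 0.0094
exp(-t/tau) = exp(-245.6 / 98.0) = 0.0816
epsilon = 0.0094 * (1 - 0.0816)
epsilon = 0.0086


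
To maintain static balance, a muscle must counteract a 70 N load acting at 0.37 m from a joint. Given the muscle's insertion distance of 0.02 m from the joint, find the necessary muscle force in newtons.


F_muscle = W * d_load / d_muscle
F_muscle = 70 * 0.37 / 0.02
Numerator = 25.9000
F_muscle = 1295.0000


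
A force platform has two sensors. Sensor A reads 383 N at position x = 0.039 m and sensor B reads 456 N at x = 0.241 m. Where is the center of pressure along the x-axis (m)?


COP_x = (F1*x1 + F2*x2) / (F1 + F2)
COP_x = (383*0.039 + 456*0.241) / (383 + 456)
Numerator = 124.8330
Denominator = 839
COP_x = 0.1488


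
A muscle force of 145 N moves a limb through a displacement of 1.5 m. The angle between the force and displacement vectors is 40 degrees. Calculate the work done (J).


W = F * d * cos(theta)
theta = 40 deg = 0.6981 rad
cos(theta) = 0.7660
W = 145 * 1.5 * 0.7660
W = 166.6147


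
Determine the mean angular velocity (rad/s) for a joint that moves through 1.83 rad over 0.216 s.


omega = delta_theta / delta_t
omega = 1.83 / 0.216
omega = 8.4722


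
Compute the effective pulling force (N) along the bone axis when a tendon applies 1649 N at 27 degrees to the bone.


F_eff = F_tendon * cos(theta)
theta = 27 deg = 0.4712 rad
cos(theta) = 0.8910
F_eff = 1649 * 0.8910
F_eff = 1469.2698


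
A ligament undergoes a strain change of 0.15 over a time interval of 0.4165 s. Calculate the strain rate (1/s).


strain_rate = delta_strain / delta_t
strain_rate = 0.15 / 0.4165
strain_rate = 0.3601


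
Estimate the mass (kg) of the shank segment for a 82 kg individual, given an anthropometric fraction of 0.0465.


m_segment = body_mass * fraction
m_segment = 82 * 0.0465
m_segment = 3.8130


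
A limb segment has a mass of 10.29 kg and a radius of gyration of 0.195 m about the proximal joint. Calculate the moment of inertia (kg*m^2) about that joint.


I = m * k^2
I = 10.29 * 0.195^2
k^2 = 0.0380
I = 0.3913


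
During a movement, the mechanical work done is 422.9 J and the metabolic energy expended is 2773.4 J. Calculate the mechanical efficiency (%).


eta = (W_mech / E_meta) * 100
eta = (422.9 / 2773.4) * 100
ratio = 0.1525
eta = 15.2484


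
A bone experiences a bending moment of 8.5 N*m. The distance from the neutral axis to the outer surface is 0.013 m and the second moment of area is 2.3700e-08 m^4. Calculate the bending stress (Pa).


sigma = M * c / I
sigma = 8.5 * 0.013 / 2.3700e-08
M * c = 0.1105
sigma = 4.6624e+06


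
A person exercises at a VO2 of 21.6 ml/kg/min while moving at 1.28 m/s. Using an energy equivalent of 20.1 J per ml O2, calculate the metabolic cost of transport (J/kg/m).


Power per kg = VO2 * 20.1 / 60
Power per kg = 21.6 * 20.1 / 60 = 7.2360 W/kg
Cost = power_per_kg / speed
Cost = 7.2360 / 1.28
Cost = 5.6531


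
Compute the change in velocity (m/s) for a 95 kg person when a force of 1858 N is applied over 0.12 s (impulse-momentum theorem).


J = F * dt = 1858 * 0.12 = 222.9600 N*s
delta_v = J / m
delta_v = 222.9600 / 95
delta_v = 2.3469


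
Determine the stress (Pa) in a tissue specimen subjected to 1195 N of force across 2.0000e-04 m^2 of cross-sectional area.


stress = F / A
stress = 1195 / 2.0000e-04
stress = 5.9750e+06


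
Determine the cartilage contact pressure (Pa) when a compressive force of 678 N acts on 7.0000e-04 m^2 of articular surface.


P = F / A
P = 678 / 7.0000e-04
P = 968571.4286


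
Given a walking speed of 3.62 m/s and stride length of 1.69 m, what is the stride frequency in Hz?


f = v / stride_length
f = 3.62 / 1.69
f = 2.1420


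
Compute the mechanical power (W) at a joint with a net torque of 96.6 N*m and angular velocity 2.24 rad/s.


P = M * omega
P = 96.6 * 2.24
P = 216.3840


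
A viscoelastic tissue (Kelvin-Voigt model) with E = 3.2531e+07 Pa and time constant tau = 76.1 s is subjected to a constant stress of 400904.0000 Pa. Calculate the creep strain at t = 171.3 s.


epsilon(t) = (sigma/E) * (1 - exp(-t/tau))
sigma/E = 400904.0000 / 3.2531e+07 = 0.0123
exp(-t/tau) = exp(-171.3 / 76.1) = 0.1053
epsilon = 0.0123 * (1 - 0.1053)
epsilon = 0.0110


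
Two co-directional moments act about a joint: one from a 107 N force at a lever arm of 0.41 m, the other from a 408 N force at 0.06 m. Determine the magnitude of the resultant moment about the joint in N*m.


M = F1 * d1 + F2 * d2
M = 107 * 0.41 + 408 * 0.06
M = 43.8700 + 24.4800
M = 68.3500


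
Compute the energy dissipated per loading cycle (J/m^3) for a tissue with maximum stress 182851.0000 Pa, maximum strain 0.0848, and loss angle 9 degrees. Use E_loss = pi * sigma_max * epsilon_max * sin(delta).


E_loss = pi * sigma_max * epsilon_max * sin(delta)
delta = 9 deg = 0.1571 rad
sin(delta) = 0.1564
E_loss = pi * 182851.0000 * 0.0848 * 0.1564
E_loss = 7620.3603


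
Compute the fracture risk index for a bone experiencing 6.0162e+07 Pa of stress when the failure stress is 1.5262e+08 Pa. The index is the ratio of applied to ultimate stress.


FRI = applied / ultimate
FRI = 6.0162e+07 / 1.5262e+08
FRI = 0.3942


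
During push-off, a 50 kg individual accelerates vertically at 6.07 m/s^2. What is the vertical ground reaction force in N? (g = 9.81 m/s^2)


GRF = m * (g + a)
GRF = 50 * (9.81 + 6.07)
GRF = 50 * 15.8800
GRF = 794.0000


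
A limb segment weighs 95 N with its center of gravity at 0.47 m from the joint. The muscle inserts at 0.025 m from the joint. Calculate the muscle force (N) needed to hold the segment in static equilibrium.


F_muscle = W * d_load / d_muscle
F_muscle = 95 * 0.47 / 0.025
Numerator = 44.6500
F_muscle = 1786.0000


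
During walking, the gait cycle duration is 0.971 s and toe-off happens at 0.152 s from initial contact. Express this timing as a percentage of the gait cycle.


pct = (event_time / cycle_time) * 100
pct = (0.152 / 0.971) * 100
ratio = 0.1565
pct = 15.6540


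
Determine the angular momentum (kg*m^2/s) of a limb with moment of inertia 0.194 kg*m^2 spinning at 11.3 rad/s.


L = I * omega
L = 0.194 * 11.3
L = 2.1922


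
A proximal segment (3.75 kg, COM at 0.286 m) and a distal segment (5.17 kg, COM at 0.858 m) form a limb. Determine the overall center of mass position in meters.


COM = (m1*x1 + m2*x2) / (m1 + m2)
COM = (3.75*0.286 + 5.17*0.858) / (3.75 + 5.17)
Numerator = 5.5084
Denominator = 8.9200
COM = 0.6175


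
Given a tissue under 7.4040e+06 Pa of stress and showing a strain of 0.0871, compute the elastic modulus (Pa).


E = stress / strain
E = 7.4040e+06 / 0.0871
E = 8.5006e+07


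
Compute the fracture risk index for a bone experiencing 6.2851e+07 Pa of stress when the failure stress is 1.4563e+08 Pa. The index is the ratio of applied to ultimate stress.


FRI = applied / ultimate
FRI = 6.2851e+07 / 1.4563e+08
FRI = 0.4316


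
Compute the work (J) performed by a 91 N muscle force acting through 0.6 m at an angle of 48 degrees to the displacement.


W = F * d * cos(theta)
theta = 48 deg = 0.8378 rad
cos(theta) = 0.6691
W = 91 * 0.6 * 0.6691
W = 36.5345


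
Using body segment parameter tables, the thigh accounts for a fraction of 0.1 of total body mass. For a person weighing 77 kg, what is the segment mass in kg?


m_segment = body_mass * fraction
m_segment = 77 * 0.1
m_segment = 7.7000


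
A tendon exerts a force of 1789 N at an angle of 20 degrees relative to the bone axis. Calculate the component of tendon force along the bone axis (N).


F_eff = F_tendon * cos(theta)
theta = 20 deg = 0.3491 rad
cos(theta) = 0.9397
F_eff = 1789 * 0.9397
F_eff = 1681.1101


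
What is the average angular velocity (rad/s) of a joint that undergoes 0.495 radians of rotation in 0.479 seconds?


omega = delta_theta / delta_t
omega = 0.495 / 0.479
omega = 1.0334


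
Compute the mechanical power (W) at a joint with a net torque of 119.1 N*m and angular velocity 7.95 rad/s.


P = M * omega
P = 119.1 * 7.95
P = 946.8450


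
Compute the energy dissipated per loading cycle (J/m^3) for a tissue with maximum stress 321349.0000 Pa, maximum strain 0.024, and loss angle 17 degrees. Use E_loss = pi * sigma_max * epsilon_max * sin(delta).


E_loss = pi * sigma_max * epsilon_max * sin(delta)
delta = 17 deg = 0.2967 rad
sin(delta) = 0.2924
E_loss = pi * 321349.0000 * 0.024 * 0.2924
E_loss = 7083.9161


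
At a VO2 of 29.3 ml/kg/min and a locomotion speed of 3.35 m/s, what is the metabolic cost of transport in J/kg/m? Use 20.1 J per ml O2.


Power per kg = VO2 * 20.1 / 60
Power per kg = 29.3 * 20.1 / 60 = 9.8155 W/kg
Cost = power_per_kg / speed
Cost = 9.8155 / 3.35
Cost = 2.9300


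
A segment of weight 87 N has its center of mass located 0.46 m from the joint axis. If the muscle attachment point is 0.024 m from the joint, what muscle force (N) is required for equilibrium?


F_muscle = W * d_load / d_muscle
F_muscle = 87 * 0.46 / 0.024
Numerator = 40.0200
F_muscle = 1667.5000


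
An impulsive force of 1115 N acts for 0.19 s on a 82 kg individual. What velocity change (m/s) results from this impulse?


J = F * dt = 1115 * 0.19 = 211.8500 N*s
delta_v = J / m
delta_v = 211.8500 / 82
delta_v = 2.5835


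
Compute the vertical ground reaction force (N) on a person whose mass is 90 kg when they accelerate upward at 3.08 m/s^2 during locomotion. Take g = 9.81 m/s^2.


GRF = m * (g + a)
GRF = 90 * (9.81 + 3.08)
GRF = 90 * 12.8900
GRF = 1160.1000


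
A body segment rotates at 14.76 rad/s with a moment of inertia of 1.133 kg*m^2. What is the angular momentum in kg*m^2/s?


L = I * omega
L = 1.133 * 14.76
L = 16.7231


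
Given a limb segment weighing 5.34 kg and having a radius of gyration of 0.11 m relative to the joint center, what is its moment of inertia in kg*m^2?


I = m * k^2
I = 5.34 * 0.11^2
k^2 = 0.0121
I = 0.0646


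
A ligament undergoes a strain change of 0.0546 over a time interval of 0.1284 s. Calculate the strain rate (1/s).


strain_rate = delta_strain / delta_t
strain_rate = 0.0546 / 0.1284
strain_rate = 0.4252


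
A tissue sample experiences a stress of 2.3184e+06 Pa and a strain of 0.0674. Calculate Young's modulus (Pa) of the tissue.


E = stress / strain
E = 2.3184e+06 / 0.0674
E = 3.4398e+07


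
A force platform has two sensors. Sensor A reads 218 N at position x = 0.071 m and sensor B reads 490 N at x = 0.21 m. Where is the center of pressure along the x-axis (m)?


COP_x = (F1*x1 + F2*x2) / (F1 + F2)
COP_x = (218*0.071 + 490*0.21) / (218 + 490)
Numerator = 118.3780
Denominator = 708
COP_x = 0.1672


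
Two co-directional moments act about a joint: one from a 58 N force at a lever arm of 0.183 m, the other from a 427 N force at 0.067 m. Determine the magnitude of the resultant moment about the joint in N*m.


M = F1 * d1 + F2 * d2
M = 58 * 0.183 + 427 * 0.067
M = 10.6140 + 28.6090
M = 39.2230


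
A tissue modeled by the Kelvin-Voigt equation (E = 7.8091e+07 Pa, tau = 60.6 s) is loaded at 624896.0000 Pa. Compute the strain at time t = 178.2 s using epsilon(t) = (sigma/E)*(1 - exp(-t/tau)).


epsilon(t) = (sigma/E) * (1 - exp(-t/tau))
sigma/E = 624896.0000 / 7.8091e+07 = 0.0080
exp(-t/tau) = exp(-178.2 / 60.6) = 0.0528
epsilon = 0.0080 * (1 - 0.0528)
epsilon = 0.0076


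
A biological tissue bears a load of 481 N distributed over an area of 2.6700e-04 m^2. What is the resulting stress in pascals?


stress = F / A
stress = 481 / 2.6700e-04
stress = 1.8015e+06


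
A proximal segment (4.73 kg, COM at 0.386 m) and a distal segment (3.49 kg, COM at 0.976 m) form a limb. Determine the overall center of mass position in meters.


COM = (m1*x1 + m2*x2) / (m1 + m2)
COM = (4.73*0.386 + 3.49*0.976) / (4.73 + 3.49)
Numerator = 5.2320
Denominator = 8.2200
COM = 0.6365


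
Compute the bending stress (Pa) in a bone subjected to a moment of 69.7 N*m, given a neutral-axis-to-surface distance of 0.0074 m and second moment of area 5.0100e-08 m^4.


sigma = M * c / I
sigma = 69.7 * 0.0074 / 5.0100e-08
M * c = 0.5158
sigma = 1.0295e+07


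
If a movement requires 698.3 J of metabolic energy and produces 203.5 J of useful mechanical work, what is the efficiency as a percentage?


eta = (W_mech / E_meta) * 100
eta = (203.5 / 698.3) * 100
ratio = 0.2914
eta = 29.1422


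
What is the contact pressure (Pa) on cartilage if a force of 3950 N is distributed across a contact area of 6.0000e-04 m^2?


P = F / A
P = 3950 / 6.0000e-04
P = 6.5833e+06


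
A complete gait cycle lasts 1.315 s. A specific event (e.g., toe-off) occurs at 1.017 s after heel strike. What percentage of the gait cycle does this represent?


pct = (event_time / cycle_time) * 100
pct = (1.017 / 1.315) * 100
ratio = 0.7734
pct = 77.3384


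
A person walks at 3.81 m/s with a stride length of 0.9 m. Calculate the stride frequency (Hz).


f = v / stride_length
f = 3.81 / 0.9
f = 4.2333


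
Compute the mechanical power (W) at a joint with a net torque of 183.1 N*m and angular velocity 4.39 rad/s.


P = M * omega
P = 183.1 * 4.39
P = 803.8090


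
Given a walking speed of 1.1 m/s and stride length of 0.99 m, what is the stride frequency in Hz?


f = v / stride_length
f = 1.1 / 0.99
f = 1.1111


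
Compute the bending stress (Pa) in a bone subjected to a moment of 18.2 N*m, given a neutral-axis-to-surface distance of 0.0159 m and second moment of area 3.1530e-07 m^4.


sigma = M * c / I
sigma = 18.2 * 0.0159 / 3.1530e-07
M * c = 0.2894
sigma = 917792.5785


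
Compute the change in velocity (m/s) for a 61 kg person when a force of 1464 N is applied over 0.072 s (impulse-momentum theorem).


J = F * dt = 1464 * 0.072 = 105.4080 N*s
delta_v = J / m
delta_v = 105.4080 / 61
delta_v = 1.7280


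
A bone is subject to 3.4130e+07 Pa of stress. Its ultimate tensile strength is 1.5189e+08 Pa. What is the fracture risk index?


FRI = applied / ultimate
FRI = 3.4130e+07 / 1.5189e+08
FRI = 0.2247


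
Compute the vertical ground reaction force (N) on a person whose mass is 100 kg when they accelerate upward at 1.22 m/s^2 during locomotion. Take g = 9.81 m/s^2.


GRF = m * (g + a)
GRF = 100 * (9.81 + 1.22)
GRF = 100 * 11.0300
GRF = 1103.0000


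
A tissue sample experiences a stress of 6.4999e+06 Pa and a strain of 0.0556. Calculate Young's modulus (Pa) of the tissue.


E = stress / strain
E = 6.4999e+06 / 0.0556
E = 1.1690e+08


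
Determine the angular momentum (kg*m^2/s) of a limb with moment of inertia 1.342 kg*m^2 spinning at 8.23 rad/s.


L = I * omega
L = 1.342 * 8.23
L = 11.0447


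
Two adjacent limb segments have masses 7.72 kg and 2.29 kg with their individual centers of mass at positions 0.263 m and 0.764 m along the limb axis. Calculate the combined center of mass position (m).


COM = (m1*x1 + m2*x2) / (m1 + m2)
COM = (7.72*0.263 + 2.29*0.764) / (7.72 + 2.29)
Numerator = 3.7799
Denominator = 10.0100
COM = 0.3776


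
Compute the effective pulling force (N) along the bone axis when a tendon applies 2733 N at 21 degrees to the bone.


F_eff = F_tendon * cos(theta)
theta = 21 deg = 0.3665 rad
cos(theta) = 0.9336
F_eff = 2733 * 0.9336
F_eff = 2551.4753
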